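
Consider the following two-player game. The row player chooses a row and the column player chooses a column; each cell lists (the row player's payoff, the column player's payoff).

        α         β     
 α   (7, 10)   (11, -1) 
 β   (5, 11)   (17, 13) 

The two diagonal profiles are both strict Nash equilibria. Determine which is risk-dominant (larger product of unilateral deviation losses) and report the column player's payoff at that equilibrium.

At both α: the row player loses 7 − 5 = 2 by deviating; the column player loses 10 − (-1) = 11. Product = 2·11 = 22.
At both β: the row player loses 17 − 11 = 6 by deviating; the column player loses 13 − 11 = 2. Product = 6·2 = 12.
22 > 12, so both α is risk-dominant. The column player's payoff there is 10.

10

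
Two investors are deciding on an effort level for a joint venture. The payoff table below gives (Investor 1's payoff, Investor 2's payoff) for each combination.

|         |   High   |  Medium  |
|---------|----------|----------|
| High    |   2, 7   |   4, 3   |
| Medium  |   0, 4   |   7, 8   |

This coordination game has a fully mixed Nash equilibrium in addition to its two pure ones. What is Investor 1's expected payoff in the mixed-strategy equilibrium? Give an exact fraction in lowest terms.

Investor 2 mixes with probability q on High, chosen so Investor 1 is indifferent: 2q + 4(1−q) = 0q + 7(1−q) gives q = 3/5.
Investor 1's expected payoff (from either row, since indifferent) is 2·3/5 + 4·2/5 = 14/5.

14/5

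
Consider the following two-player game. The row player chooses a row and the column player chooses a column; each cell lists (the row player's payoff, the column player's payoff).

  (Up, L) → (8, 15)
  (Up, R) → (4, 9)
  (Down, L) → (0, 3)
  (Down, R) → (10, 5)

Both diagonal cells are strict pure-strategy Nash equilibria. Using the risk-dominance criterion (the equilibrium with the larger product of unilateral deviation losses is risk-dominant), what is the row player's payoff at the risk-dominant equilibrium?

8

At (Up, L): the row player loses 8 − 0 = 8 by deviating; the column player loses 15 − 9 = 6. Product = 8·6 = 48.
At (Down, R): the row player loses 10 − 4 = 6 by deviating; the column player loses 5 − 3 = 2. Product = 6·2 = 12.
48 > 12, so (Up, L) is risk-dominant. The row player's payoff there is 8.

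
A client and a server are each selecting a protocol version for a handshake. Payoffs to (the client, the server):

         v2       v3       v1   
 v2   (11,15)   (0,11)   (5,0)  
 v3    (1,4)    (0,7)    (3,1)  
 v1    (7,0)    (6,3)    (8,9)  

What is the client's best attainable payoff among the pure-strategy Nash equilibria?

Both v2 is a pure NE (the client: 11 ≥ 7; the server: 15 ≥ 11). The client gets 11.
Both v1 is a pure NE (the client: 8 ≥ 5; the server: 9 ≥ 3). The client gets 8.
Every other cell has a profitable deviation for at least one player. Highest of {11, 8} is 11.

11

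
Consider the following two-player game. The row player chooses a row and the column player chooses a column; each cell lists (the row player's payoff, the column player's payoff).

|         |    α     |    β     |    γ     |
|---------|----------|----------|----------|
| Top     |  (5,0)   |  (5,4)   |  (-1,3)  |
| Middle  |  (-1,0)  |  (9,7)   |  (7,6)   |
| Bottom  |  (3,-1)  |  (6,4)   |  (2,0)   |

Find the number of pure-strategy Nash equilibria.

(Middle, β): the row player gets 9 (best alternative 6); the column player gets 7 (best alternative 6). Neither deviates — NE.
(Top, α) is not a NE: the column player would switch to β (4 > 0).
No other cell survives both best-response checks, so there is 1 pure NE.

1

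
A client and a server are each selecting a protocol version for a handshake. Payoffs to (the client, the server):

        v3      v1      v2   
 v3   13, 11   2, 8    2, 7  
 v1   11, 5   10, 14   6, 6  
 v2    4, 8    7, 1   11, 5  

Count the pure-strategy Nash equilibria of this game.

Both v3: the client gets 13 (best alternative 11); the server gets 11 (best alternative 8). Neither deviates — NE.
Both v1: the client gets 10 (best alternative 7); the server gets 14 (best alternative 6). Neither deviates — NE.
Both v2 is not a NE: the server would switch to v3 (8 > 5).
No other cell survives both best-response checks, so there are 2 pure NE.

2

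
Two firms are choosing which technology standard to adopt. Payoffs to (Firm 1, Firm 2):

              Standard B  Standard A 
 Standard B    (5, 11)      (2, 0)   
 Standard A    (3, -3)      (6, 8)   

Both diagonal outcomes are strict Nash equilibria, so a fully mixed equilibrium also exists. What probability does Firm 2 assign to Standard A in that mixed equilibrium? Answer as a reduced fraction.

1/3

Firm 2's mix q on Standard B must make Firm 1 indifferent between Standard B and Standard A.
Firm 1's payoff from Standard B: 5q + 2(1−q). From Standard A: 3q + 6(1−q).
Set equal: 2q = 4(1−q) → q = 4/6 = 2/3.
Probability on Standard A is 1 − 2/3 = 1/3.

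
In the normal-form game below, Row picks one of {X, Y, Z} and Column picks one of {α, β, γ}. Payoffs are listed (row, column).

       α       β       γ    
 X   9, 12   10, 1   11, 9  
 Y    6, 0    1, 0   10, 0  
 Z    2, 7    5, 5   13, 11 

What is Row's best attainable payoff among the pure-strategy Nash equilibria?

13

(X, α) is a pure NE (Row: 9 ≥ 6; Column: 12 ≥ 9). Row gets 9.
(Z, γ) is a pure NE (Row: 13 ≥ 11; Column: 11 ≥ 7). Row gets 13.
Every other cell has a profitable deviation for at least one player. Highest of {9, 13} is 13.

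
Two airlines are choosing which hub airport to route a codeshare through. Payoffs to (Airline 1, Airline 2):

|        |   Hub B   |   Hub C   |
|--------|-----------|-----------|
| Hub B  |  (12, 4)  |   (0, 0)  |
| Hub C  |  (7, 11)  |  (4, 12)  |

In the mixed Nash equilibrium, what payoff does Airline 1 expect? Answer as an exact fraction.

Airline 2 mixes with probability q on Hub B, chosen so Airline 1 is indifferent: 12q + 0(1−q) = 7q + 4(1−q) gives q = 4/9.
Airline 1's expected payoff (from either row, since indifferent) is 12·4/9 + 0·5/9 = 16/3.

16/3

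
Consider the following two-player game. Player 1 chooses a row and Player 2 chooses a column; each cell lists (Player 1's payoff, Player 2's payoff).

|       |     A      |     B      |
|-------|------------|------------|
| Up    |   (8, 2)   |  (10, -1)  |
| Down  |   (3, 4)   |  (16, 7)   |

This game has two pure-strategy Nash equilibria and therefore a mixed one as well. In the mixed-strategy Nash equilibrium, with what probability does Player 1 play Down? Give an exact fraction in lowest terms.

Player 1's mix p on Up must make Player 2 indifferent between A and B.
Player 2's payoff from A: 2p + 4(1−p). From B: (-1)p + 7(1−p).
Set equal: 3p = 3(1−p) → p = 3/6 = 1/2.
Probability on Down is 1 − 1/2 = 1/2.

1/2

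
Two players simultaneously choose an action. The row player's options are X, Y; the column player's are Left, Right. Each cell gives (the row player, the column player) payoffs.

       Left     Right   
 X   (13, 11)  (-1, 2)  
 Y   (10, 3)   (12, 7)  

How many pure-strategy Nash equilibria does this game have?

2

(X, Left): the row player gets 13 (best alternative 10); the column player gets 11 (best alternative 2). Neither deviates — NE.
(Y, Right): the row player gets 12 (best alternative -1); the column player gets 7 (best alternative 3). Neither deviates — NE.
(X, Right) is not a NE: the row player would switch to Y (12 > -1).
No other cell survives both best-response checks, so there are 2 pure NE.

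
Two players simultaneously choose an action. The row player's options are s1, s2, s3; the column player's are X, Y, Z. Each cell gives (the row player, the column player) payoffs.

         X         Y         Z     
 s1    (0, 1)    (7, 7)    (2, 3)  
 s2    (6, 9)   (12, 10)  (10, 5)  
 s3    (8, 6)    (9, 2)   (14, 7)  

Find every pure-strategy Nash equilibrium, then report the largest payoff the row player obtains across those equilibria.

(s2, Y) is a pure NE (the row player: 12 ≥ 9; the column player: 10 ≥ 9). The row player gets 12.
(s3, Z) is a pure NE (the row player: 14 ≥ 10; the column player: 7 ≥ 6). The row player gets 14.
Every other cell has a profitable deviation for at least one player. Highest of {12, 14} is 14.

14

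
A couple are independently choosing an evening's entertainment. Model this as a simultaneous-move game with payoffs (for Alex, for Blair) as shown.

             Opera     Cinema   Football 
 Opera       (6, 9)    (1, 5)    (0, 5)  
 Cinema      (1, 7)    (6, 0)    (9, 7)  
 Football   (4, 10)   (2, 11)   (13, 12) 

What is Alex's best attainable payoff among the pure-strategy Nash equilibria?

Both Opera is a pure NE (Alex: 6 ≥ 4; Blair: 9 ≥ 5). Alex gets 6.
Both Football is a pure NE (Alex: 13 ≥ 9; Blair: 12 ≥ 11). Alex gets 13.
Every other cell has a profitable deviation for at least one player. Highest of {6, 13} is 13.

13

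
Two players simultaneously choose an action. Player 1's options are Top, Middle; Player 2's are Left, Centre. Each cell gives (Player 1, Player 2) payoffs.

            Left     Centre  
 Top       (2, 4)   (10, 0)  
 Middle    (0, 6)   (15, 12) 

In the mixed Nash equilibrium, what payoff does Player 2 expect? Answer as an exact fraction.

Player 1 mixes with probability p on Top, chosen so Player 2 is indifferent: 4p + 6(1−p) = 0p + 12(1−p) gives p = 3/5.
Player 2's expected payoff is 4·3/5 + 6·2/5 = 24/5.

24/5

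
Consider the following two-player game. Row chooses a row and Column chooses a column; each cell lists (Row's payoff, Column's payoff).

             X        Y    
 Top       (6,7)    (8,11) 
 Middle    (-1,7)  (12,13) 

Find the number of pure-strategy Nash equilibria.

(Middle, Y): Row gets 12 (best alternative 8); Column gets 13 (best alternative 7). Neither deviates — NE.
(Top, X) is not a NE: Column would switch to Y (11 > 7).
No other cell survives both best-response checks, so there is 1 pure NE.

1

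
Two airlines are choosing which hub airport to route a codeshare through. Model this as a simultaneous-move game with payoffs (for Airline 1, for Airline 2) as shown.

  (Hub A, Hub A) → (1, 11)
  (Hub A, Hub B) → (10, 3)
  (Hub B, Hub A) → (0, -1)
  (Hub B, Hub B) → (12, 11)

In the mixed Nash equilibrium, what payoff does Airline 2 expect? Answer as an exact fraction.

Airline 1 mixes with probability p on Hub A, chosen so Airline 2 is indifferent: 11p + (-1)(1−p) = 3p + 11(1−p) gives p = 3/5.
Airline 2's expected payoff is 11·3/5 + (-1)·2/5 = 31/5.

31/5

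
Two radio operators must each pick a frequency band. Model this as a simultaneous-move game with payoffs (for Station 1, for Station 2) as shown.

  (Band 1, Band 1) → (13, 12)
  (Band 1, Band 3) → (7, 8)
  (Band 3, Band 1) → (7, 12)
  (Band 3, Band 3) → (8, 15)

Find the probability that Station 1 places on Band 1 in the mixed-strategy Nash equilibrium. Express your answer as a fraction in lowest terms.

3/7

Station 1's mix p on Band 1 must make Station 2 indifferent between Band 1 and Band 3.
Station 2's payoff from Band 1: 12p + 12(1−p). From Band 3: 8p + 15(1−p).
Set equal: 4p = 3(1−p) → p = 3/7.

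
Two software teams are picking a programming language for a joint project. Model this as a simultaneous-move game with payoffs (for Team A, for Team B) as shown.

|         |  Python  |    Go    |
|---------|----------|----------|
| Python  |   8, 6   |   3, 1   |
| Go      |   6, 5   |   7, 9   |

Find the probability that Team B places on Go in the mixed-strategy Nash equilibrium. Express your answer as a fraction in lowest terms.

1/3

Team B's mix q on Python must make Team A indifferent between Python and Go.
Team A's payoff from Python: 8q + 3(1−q). From Go: 6q + 7(1−q).
Set equal: 2q = 4(1−q) → q = 4/6 = 2/3.
Probability on Go is 1 − 2/3 = 1/3.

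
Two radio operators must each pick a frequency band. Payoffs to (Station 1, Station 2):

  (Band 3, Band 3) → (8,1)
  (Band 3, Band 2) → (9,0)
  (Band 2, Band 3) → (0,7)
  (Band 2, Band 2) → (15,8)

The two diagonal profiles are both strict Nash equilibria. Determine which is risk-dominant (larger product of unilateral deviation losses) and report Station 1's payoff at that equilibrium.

At both Band 3: Station 1 loses 8 − 0 = 8 by deviating; Station 2 loses 1 − 0 = 1. Product = 8·1 = 8.
At both Band 2: Station 1 loses 15 − 9 = 6 by deviating; Station 2 loses 8 − 7 = 1. Product = 6·1 = 6.
8 > 6, so both Band 3 is risk-dominant. Station 1's payoff there is 8.

8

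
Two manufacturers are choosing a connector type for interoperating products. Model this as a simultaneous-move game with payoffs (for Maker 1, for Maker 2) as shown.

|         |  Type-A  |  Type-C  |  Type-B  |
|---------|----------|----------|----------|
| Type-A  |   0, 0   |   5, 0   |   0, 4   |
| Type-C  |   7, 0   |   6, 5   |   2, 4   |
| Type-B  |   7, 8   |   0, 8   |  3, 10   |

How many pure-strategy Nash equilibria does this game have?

Both Type-C: Maker 1 gets 6 (best alternative 5); Maker 2 gets 5 (best alternative 4). Neither deviates — NE.
Both Type-B: Maker 1 gets 3 (best alternative 2); Maker 2 gets 10 (best alternative 8). Neither deviates — NE.
Both Type-A is not a NE: Maker 1 would switch to Type-C (7 > 0).
No other cell survives both best-response checks, so there are 2 pure NE.

2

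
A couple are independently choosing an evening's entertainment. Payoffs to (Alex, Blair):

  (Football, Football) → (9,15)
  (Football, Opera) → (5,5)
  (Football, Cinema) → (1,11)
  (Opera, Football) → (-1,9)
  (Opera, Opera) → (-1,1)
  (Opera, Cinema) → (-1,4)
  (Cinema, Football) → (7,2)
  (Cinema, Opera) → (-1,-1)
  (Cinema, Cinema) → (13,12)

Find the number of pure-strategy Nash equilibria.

Both Football: Alex gets 9 (best alternative 7); Blair gets 15 (best alternative 11). Neither deviates — NE.
Both Cinema: Alex gets 13 (best alternative 1); Blair gets 12 (best alternative 2). Neither deviates — NE.
Both Opera is not a NE: Alex would switch to Football (5 > -1).
No other cell survives both best-response checks, so there are 2 pure NE.

2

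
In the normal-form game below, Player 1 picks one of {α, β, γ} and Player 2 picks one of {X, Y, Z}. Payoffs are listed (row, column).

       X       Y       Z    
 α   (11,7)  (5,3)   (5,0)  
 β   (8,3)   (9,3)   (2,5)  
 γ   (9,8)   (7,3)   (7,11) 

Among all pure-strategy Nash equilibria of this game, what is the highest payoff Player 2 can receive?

11

(α, X) is a pure NE (Player 1: 11 ≥ 9; Player 2: 7 ≥ 3). Player 2 gets 7.
(γ, Z) is a pure NE (Player 1: 7 ≥ 5; Player 2: 11 ≥ 8). Player 2 gets 11.
Every other cell has a profitable deviation for at least one player. Highest of {7, 11} is 11.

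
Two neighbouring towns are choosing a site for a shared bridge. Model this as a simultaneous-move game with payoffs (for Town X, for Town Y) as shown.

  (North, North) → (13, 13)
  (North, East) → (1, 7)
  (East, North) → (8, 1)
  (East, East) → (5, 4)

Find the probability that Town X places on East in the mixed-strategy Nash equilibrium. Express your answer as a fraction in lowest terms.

2/3

Town X's mix p on North must make Town Y indifferent between North and East.
Town Y's payoff from North: 13p + 1(1−p). From East: 7p + 4(1−p).
Set equal: 6p = 3(1−p) → p = 3/9 = 1/3.
Probability on East is 1 − 1/3 = 2/3.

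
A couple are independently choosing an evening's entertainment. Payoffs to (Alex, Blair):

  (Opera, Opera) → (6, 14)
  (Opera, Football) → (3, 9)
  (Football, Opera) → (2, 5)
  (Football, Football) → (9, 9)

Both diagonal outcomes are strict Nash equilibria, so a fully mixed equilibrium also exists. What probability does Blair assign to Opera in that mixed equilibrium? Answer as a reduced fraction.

3/5

Blair's mix q on Opera must make Alex indifferent between Opera and Football.
Alex's payoff from Opera: 6q + 3(1−q). From Football: 2q + 9(1−q).
Set equal: 4q = 6(1−q) → q = 6/10 = 3/5.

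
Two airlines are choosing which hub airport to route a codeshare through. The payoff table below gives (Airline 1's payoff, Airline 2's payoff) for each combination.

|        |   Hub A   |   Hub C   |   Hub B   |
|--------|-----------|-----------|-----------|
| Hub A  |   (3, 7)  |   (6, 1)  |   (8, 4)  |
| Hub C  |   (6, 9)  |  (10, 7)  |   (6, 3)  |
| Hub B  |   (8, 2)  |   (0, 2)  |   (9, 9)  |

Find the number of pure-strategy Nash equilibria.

Both Hub B: Airline 1 gets 9 (best alternative 8); Airline 2 gets 9 (best alternative 2). Neither deviates — NE.
Both Hub A is not a NE: Airline 1 would switch to Hub B (8 > 3).
No other cell survives both best-response checks, so there is 1 pure NE.

1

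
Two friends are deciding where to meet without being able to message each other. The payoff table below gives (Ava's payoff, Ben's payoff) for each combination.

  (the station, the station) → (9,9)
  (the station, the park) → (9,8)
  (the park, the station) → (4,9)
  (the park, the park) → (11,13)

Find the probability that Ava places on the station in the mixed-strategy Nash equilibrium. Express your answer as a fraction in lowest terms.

4/5

Ava's mix p on the station must make Ben indifferent between the station and the park.
Ben's payoff from the station: 9p + 9(1−p). From the park: 8p + 13(1−p).
Set equal: 1p = 4(1−p) → p = 4/5.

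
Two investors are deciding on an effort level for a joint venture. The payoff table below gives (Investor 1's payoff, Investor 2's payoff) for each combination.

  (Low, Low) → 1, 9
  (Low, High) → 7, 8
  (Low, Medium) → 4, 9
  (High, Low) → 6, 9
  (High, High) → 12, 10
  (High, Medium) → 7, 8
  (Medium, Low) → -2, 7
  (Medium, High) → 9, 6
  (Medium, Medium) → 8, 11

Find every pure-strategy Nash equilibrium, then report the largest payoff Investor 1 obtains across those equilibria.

12

Both High is a pure NE (Investor 1: 12 ≥ 9; Investor 2: 10 ≥ 9). Investor 1 gets 12.
Both Medium is a pure NE (Investor 1: 8 ≥ 7; Investor 2: 11 ≥ 7). Investor 1 gets 8.
Every other cell has a profitable deviation for at least one player. Highest of {12, 8} is 12.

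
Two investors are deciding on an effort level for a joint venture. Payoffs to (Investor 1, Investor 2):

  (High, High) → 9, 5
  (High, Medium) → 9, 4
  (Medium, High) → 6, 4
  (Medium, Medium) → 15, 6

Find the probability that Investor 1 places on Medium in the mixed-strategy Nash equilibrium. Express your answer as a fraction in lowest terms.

1/3

Investor 1's mix p on High must make Investor 2 indifferent between High and Medium.
Investor 2's payoff from High: 5p + 4(1−p). From Medium: 4p + 6(1−p).
Set equal: 1p = 2(1−p) → p = 2/3.
Probability on Medium is 1 − 2/3 = 1/3.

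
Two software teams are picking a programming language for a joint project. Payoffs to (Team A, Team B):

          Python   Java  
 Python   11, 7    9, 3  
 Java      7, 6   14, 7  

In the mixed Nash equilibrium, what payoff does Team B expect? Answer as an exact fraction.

31/5

Team A mixes with probability p on Python, chosen so Team B is indifferent: 7p + 6(1−p) = 3p + 7(1−p) gives p = 1/5.
Team B's expected payoff is 7·1/5 + 6·4/5 = 31/5.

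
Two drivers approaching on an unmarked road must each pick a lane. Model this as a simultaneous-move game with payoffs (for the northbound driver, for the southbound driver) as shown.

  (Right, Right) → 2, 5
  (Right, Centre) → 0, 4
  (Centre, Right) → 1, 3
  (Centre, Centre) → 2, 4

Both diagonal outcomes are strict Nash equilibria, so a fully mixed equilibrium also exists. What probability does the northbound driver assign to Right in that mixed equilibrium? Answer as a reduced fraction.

1/2

The northbound driver's mix p on Right must make the southbound driver indifferent between Right and Centre.
The southbound driver's payoff from Right: 5p + 3(1−p). From Centre: 4p + 4(1−p).
Set equal: 1p = 1(1−p) → p = 1/2.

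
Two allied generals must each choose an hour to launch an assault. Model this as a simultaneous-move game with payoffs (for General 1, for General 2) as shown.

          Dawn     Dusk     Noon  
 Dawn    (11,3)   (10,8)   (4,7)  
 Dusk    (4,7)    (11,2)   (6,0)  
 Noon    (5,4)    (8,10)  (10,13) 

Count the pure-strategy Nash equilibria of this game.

Both Noon: General 1 gets 10 (best alternative 6); General 2 gets 13 (best alternative 10). Neither deviates — NE.
Both Dusk is not a NE: General 2 would switch to Dawn (7 > 2).
No other cell survives both best-response checks, so there is 1 pure NE.

1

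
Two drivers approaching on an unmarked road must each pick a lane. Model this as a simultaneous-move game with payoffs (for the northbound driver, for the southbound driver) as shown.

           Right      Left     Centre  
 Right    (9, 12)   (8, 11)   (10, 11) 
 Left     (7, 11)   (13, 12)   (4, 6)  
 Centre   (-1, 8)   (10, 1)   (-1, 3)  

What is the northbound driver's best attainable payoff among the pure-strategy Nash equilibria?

Both Right is a pure NE (the northbound driver: 9 ≥ 7; the southbound driver: 12 ≥ 11). The northbound driver gets 9.
Both Left is a pure NE (the northbound driver: 13 ≥ 10; the southbound driver: 12 ≥ 11). The northbound driver gets 13.
Every other cell has a profitable deviation for at least one player. Highest of {9, 13} is 13.

13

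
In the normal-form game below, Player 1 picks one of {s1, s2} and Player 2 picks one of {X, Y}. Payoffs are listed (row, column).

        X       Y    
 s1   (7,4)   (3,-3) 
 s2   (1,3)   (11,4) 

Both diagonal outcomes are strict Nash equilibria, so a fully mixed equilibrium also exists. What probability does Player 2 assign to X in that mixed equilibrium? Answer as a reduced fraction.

Player 2's mix q on X must make Player 1 indifferent between s1 and s2.
Player 1's payoff from s1: 7q + 3(1−q). From s2: 1q + 11(1−q).
Set equal: 6q = 8(1−q) → q = 8/14 = 4/7.

4/7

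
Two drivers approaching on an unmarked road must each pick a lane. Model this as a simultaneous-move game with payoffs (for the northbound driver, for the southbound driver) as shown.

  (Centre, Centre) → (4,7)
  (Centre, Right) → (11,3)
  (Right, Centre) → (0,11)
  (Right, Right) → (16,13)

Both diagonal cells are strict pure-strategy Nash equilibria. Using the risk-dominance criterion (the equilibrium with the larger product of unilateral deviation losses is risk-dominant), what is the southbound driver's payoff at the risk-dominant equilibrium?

7

At both Centre: the northbound driver loses 4 − 0 = 4 by deviating; the southbound driver loses 7 − 3 = 4. Product = 4·4 = 16.
At both Right: the northbound driver loses 16 − 11 = 5 by deviating; the southbound driver loses 13 − 11 = 2. Product = 5·2 = 10.
16 > 10, so both Centre is risk-dominant. The southbound driver's payoff there is 7.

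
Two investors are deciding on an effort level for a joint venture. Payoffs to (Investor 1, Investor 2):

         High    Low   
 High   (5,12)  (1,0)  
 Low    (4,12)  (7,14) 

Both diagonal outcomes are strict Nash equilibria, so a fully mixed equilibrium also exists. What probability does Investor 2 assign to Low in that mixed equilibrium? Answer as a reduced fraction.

Investor 2's mix q on High must make Investor 1 indifferent between High and Low.
Investor 1's payoff from High: 5q + 1(1−q). From Low: 4q + 7(1−q).
Set equal: 1q = 6(1−q) → q = 6/7.
Probability on Low is 1 − 6/7 = 1/7.

1/7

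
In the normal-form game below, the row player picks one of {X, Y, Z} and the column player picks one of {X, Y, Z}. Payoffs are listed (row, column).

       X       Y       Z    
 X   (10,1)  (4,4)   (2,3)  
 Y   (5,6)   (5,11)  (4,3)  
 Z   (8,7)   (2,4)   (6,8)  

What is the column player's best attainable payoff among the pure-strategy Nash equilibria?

11

Both Y is a pure NE (the row player: 5 ≥ 4; the column player: 11 ≥ 6). The column player gets 11.
Both Z is a pure NE (the row player: 6 ≥ 4; the column player: 8 ≥ 7). The column player gets 8.
Every other cell has a profitable deviation for at least one player. Highest of {11, 8} is 11.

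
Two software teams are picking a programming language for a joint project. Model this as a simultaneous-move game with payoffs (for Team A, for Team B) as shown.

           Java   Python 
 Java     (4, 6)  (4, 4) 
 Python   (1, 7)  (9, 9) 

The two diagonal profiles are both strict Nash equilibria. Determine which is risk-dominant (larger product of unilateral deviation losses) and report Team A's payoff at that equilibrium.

9

At both Java: Team A loses 4 − 1 = 3 by deviating; Team B loses 6 − 4 = 2. Product = 3·2 = 6.
At both Python: Team A loses 9 − 4 = 5 by deviating; Team B loses 9 − 7 = 2. Product = 5·2 = 10.
10 > 6, so both Python is risk-dominant. Team A's payoff there is 9.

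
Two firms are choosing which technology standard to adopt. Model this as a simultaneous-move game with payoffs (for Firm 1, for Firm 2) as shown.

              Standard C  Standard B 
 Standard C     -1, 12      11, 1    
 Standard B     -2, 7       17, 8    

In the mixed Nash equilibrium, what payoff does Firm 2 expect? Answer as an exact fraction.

Firm 1 mixes with probability p on Standard C, chosen so Firm 2 is indifferent: 12p + 7(1−p) = 1p + 8(1−p) gives p = 1/12.
Firm 2's expected payoff is 12·1/12 + 7·11/12 = 89/12.

89/12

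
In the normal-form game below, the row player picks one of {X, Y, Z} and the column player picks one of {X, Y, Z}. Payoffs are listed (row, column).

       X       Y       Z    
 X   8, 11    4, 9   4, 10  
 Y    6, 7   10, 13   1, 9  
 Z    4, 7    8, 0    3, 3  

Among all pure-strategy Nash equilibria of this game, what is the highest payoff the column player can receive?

13

Both X is a pure NE (the row player: 8 ≥ 6; the column player: 11 ≥ 10). The column player gets 11.
Both Y is a pure NE (the row player: 10 ≥ 8; the column player: 13 ≥ 9). The column player gets 13.
Every other cell has a profitable deviation for at least one player. Highest of {11, 13} is 13.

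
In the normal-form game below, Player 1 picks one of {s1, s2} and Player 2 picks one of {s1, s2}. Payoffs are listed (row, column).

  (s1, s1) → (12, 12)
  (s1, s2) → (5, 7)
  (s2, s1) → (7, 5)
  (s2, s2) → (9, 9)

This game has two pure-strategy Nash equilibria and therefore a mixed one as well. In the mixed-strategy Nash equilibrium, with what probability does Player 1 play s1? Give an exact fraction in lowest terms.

4/9

Player 1's mix p on s1 must make Player 2 indifferent between s1 and s2.
Player 2's payoff from s1: 12p + 5(1−p). From s2: 7p + 9(1−p).
Set equal: 5p = 4(1−p) → p = 4/9.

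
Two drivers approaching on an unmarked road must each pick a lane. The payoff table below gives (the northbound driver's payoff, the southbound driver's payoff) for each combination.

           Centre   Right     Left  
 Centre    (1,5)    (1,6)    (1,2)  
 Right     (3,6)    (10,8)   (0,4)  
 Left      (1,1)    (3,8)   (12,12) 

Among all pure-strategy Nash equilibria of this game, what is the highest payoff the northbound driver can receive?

Both Right is a pure NE (the northbound driver: 10 ≥ 3; the southbound driver: 8 ≥ 6). The northbound driver gets 10.
Both Left is a pure NE (the northbound driver: 12 ≥ 1; the southbound driver: 12 ≥ 8). The northbound driver gets 12.
Every other cell has a profitable deviation for at least one player. Highest of {10, 12} is 12.

12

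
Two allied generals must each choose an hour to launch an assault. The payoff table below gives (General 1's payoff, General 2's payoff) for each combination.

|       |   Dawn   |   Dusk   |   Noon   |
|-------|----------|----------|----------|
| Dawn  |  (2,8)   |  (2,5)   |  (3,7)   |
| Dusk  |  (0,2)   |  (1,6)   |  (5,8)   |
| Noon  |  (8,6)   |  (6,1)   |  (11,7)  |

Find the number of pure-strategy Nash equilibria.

1

Both Noon: General 1 gets 11 (best alternative 5); General 2 gets 7 (best alternative 6). Neither deviates — NE.
Both Dawn is not a NE: General 1 would switch to Noon (8 > 2).
No other cell survives both best-response checks, so there is 1 pure NE.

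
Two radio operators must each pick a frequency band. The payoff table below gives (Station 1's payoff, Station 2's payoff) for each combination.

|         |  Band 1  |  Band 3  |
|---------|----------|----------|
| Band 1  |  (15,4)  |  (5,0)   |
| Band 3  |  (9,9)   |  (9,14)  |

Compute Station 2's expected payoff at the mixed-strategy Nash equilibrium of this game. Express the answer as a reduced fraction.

Station 1 mixes with probability p on Band 1, chosen so Station 2 is indifferent: 4p + 9(1−p) = 0p + 14(1−p) gives p = 5/9.
Station 2's expected payoff is 4·5/9 + 9·4/9 = 56/9.

56/9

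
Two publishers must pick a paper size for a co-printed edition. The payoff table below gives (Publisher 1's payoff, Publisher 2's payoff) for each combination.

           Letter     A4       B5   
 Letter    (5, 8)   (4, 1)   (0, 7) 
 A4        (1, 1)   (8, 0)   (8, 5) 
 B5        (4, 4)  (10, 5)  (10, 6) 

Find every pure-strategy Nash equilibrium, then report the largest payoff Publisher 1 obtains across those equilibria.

10

Both Letter is a pure NE (Publisher 1: 5 ≥ 4; Publisher 2: 8 ≥ 7). Publisher 1 gets 5.
Both B5 is a pure NE (Publisher 1: 10 ≥ 8; Publisher 2: 6 ≥ 5). Publisher 1 gets 10.
Every other cell has a profitable deviation for at least one player. Highest of {5, 10} is 10.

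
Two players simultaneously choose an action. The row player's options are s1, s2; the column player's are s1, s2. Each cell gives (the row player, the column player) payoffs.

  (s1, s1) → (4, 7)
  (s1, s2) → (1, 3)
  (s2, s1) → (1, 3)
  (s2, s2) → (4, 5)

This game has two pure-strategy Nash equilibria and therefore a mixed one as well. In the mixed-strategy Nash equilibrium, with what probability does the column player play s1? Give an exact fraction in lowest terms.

The column player's mix q on s1 must make the row player indifferent between s1 and s2.
The row player's payoff from s1: 4q + 1(1−q). From s2: 1q + 4(1−q).
Set equal: 3q = 3(1−q) → q = 3/6 = 1/2.

1/2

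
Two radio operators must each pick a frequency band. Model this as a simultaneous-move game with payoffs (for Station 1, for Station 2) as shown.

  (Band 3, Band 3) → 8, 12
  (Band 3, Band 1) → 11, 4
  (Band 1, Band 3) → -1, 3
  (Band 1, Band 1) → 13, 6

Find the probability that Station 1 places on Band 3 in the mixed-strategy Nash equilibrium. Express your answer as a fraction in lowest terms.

3/11

Station 1's mix p on Band 3 must make Station 2 indifferent between Band 3 and Band 1.
Station 2's payoff from Band 3: 12p + 3(1−p). From Band 1: 4p + 6(1−p).
Set equal: 8p = 3(1−p) → p = 3/11.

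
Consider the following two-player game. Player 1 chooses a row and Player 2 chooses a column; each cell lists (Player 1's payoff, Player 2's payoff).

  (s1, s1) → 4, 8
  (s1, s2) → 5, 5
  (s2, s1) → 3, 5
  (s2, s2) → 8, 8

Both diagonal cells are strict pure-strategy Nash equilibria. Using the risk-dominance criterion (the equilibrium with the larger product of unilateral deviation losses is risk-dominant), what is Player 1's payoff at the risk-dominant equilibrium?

At both s1: Player 1 loses 4 − 3 = 1 by deviating; Player 2 loses 8 − 5 = 3. Product = 1·3 = 3.
At both s2: Player 1 loses 8 − 5 = 3 by deviating; Player 2 loses 8 − 5 = 3. Product = 3·3 = 9.
9 > 3, so both s2 is risk-dominant. Player 1's payoff there is 8.

8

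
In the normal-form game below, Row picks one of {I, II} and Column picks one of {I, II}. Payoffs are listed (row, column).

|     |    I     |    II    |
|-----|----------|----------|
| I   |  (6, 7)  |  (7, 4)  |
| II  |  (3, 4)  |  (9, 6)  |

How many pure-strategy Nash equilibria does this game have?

2

Both I: Row gets 6 (best alternative 3); Column gets 7 (best alternative 4). Neither deviates — NE.
Both II: Row gets 9 (best alternative 7); Column gets 6 (best alternative 4). Neither deviates — NE.
(II, I) is not a NE: Row would switch to I (6 > 3).
No other cell survives both best-response checks, so there are 2 pure NE.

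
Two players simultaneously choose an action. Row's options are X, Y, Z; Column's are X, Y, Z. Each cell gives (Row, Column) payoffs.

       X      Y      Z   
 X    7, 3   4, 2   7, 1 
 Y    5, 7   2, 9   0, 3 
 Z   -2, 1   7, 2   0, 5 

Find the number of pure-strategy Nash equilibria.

Both X: Row gets 7 (best alternative 5); Column gets 3 (best alternative 2). Neither deviates — NE.
Both Y is not a NE: Row would switch to Z (7 > 2).
No other cell survives both best-response checks, so there is 1 pure NE.

1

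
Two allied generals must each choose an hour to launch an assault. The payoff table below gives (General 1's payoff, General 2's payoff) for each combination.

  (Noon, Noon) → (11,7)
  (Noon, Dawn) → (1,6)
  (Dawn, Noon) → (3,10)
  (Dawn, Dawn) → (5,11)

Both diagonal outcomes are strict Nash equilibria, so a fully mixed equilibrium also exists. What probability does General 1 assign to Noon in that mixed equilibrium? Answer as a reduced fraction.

General 1's mix p on Noon must make General 2 indifferent between Noon and Dawn.
General 2's payoff from Noon: 7p + 10(1−p). From Dawn: 6p + 11(1−p).
Set equal: 1p = 1(1−p) → p = 1/2.

1/2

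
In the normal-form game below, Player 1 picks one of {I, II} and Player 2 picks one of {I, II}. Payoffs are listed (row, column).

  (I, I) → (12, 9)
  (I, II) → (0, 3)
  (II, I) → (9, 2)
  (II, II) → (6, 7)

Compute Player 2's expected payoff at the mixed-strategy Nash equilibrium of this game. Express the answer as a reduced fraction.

57/11

Player 1 mixes with probability p on I, chosen so Player 2 is indifferent: 9p + 2(1−p) = 3p + 7(1−p) gives p = 5/11.
Player 2's expected payoff is 9·5/11 + 2·6/11 = 57/11.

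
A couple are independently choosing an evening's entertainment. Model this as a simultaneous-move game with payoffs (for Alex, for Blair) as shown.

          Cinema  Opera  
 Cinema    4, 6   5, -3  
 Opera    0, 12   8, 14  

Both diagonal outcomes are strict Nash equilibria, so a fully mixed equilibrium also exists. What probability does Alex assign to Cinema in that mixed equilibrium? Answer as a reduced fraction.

Alex's mix p on Cinema must make Blair indifferent between Cinema and Opera.
Blair's payoff from Cinema: 6p + 12(1−p). From Opera: (-3)p + 14(1−p).
Set equal: 9p = 2(1−p) → p = 2/11.

2/11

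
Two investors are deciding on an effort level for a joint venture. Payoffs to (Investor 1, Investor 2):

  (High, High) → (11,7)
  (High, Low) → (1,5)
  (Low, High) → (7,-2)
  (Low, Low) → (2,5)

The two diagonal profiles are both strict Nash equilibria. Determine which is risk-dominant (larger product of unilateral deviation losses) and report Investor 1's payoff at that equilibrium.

At both High: Investor 1 loses 11 − 7 = 4 by deviating; Investor 2 loses 7 − 5 = 2. Product = 4·2 = 8.
At both Low: Investor 1 loses 2 − 1 = 1 by deviating; Investor 2 loses 5 − (-2) = 7. Product = 1·7 = 7.
8 > 7, so both High is risk-dominant. Investor 1's payoff there is 11.

11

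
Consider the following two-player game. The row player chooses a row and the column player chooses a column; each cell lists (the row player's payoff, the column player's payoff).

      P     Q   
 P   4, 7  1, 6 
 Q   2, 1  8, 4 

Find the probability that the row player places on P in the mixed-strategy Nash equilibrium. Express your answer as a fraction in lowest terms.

The row player's mix p on P must make the column player indifferent between P and Q.
The column player's payoff from P: 7p + 1(1−p). From Q: 6p + 4(1−p).
Set equal: 1p = 3(1−p) → p = 3/4.

3/4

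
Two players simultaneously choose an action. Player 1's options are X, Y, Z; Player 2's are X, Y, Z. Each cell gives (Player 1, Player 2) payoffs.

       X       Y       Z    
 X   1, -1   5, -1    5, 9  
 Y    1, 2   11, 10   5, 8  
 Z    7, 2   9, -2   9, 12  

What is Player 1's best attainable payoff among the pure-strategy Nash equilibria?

11

Both Y is a pure NE (Player 1: 11 ≥ 9; Player 2: 10 ≥ 8). Player 1 gets 11.
Both Z is a pure NE (Player 1: 9 ≥ 5; Player 2: 12 ≥ 2). Player 1 gets 9.
Every other cell has a profitable deviation for at least one player. Highest of {11, 9} is 11.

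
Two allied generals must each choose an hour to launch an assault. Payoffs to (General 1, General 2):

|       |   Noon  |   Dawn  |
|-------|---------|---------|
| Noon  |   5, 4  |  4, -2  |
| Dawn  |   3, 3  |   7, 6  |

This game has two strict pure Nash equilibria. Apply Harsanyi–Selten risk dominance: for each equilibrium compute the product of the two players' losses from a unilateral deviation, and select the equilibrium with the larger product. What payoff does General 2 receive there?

At both Noon: General 1 loses 5 − 3 = 2 by deviating; General 2 loses 4 − (-2) = 6. Product = 2·6 = 12.
At both Dawn: General 1 loses 7 − 4 = 3 by deviating; General 2 loses 6 − 3 = 3. Product = 3·3 = 9.
12 > 9, so both Noon is risk-dominant. General 2's payoff there is 4.

4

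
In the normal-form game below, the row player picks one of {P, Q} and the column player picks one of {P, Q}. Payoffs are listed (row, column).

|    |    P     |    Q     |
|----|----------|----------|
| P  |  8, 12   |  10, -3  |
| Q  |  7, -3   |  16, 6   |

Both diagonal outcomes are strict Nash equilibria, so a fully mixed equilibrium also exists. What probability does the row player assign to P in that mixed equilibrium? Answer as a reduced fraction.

3/8

The row player's mix p on P must make the column player indifferent between P and Q.
The column player's payoff from P: 12p + (-3)(1−p). From Q: (-3)p + 6(1−p).
Set equal: 15p = 9(1−p) → p = 9/24 = 3/8.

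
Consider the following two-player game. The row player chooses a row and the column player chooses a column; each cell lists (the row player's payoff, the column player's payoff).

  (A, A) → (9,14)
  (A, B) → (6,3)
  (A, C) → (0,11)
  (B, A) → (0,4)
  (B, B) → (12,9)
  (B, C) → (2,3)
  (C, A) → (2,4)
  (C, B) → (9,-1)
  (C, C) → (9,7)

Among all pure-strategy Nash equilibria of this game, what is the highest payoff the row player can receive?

Both A is a pure NE (the row player: 9 ≥ 2; the column player: 14 ≥ 11). The row player gets 9.
Both B is a pure NE (the row player: 12 ≥ 9; the column player: 9 ≥ 4). The row player gets 12.
Both C is a pure NE (the row player: 9 ≥ 2; the column player: 7 ≥ 4). The row player gets 9.
Every other cell has a profitable deviation for at least one player. Highest of {9, 12, 9} is 12.

12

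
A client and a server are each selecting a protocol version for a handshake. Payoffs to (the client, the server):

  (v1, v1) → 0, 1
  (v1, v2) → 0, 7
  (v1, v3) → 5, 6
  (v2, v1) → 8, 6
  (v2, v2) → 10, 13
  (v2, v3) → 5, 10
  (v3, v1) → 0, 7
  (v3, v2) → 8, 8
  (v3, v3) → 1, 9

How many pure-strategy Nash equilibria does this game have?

Both v2: the client gets 10 (best alternative 8); the server gets 13 (best alternative 10). Neither deviates — NE.
Both v3 is not a NE: the client would switch to v1 (5 > 1).
No other cell survives both best-response checks, so there is 1 pure NE.

1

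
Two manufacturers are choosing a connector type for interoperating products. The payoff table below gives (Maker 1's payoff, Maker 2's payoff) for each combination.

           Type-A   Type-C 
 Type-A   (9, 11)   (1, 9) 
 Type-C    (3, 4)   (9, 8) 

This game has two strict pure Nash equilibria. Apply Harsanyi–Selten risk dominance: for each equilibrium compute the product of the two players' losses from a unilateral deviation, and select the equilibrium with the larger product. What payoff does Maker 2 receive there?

8

At both Type-A: Maker 1 loses 9 − 3 = 6 by deviating; Maker 2 loses 11 − 9 = 2. Product = 6·2 = 12.
At both Type-C: Maker 1 loses 9 − 1 = 8 by deviating; Maker 2 loses 8 − 4 = 4. Product = 8·4 = 32.
32 > 12, so both Type-C is risk-dominant. Maker 2's payoff there is 8.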